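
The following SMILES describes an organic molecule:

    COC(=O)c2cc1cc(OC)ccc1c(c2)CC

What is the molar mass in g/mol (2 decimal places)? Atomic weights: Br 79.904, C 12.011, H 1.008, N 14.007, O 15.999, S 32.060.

First, the molecular formula is C15H16O3 (counting implicit H from valence).
  C: 15 × 12.011 = 180.165
  H: 16 × 1.008 = 16.128
  O: 3 × 15.999 = 47.997
Sum: 15×12.011 + 16×1.008 + 3×15.999 = 244.290 → 244.29 g/mol.

244.29 g/mol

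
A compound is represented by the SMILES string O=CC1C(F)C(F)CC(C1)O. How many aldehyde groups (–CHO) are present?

1

The aldehyde motif appears at heavy-atom position 2 in the SMILES.
Other groups present: 1 hydroxyl.
Aldehyde count: 1.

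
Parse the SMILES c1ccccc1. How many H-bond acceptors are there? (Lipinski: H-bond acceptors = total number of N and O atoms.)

0

N atoms: 0; O atoms: 0.
Lipinski HBA = 0 + 0 = 0.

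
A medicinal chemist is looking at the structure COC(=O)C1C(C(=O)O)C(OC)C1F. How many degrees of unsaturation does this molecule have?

3

Degree of unsaturation = (number of rings) + (number of π bonds).
Ring closures in the SMILES: 1.
π bonds: 2 double bonds (each 1 DoU) → 2 DoU from unsaturation.
Total DoU = 1 + 2 = 3.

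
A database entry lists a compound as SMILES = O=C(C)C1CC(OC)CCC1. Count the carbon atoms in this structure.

9

Count every carbon token in the SMILES (each C, including those in ring-closure positions and inside branches).
Carbon count: 9.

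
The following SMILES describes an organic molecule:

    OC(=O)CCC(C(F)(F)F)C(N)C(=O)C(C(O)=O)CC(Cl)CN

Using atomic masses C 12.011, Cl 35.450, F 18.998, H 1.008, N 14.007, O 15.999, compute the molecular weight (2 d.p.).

362.73 g/mol

First, the molecular formula is C12H18ClF3N2O5 (counting implicit H from valence).
  C: 12 × 12.011 = 144.132
  Cl: 1 × 35.450 = 35.450
  F: 3 × 18.998 = 56.994
  H: 18 × 1.008 = 18.144
  N: 2 × 14.007 = 28.014
  O: 5 × 15.999 = 79.995
Sum: 12×12.011 + 1×35.450 + 3×18.998 + 18×1.008 + 2×14.007 + 5×15.999 = 362.729 → 362.73 g/mol.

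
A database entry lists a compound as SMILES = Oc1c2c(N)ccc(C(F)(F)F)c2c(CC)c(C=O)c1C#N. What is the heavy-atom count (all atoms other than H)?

Every atom symbol written in the SMILES (organic subset) is one heavy atom; implicit H are not written.
Heavy atoms by element → C:15, F:3, N:2, O:2.
Total: 22.

22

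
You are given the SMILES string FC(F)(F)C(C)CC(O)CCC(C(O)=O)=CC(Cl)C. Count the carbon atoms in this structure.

12

Count every carbon token in the SMILES (each C, including those in ring-closure positions and inside branches).
Carbon count: 12.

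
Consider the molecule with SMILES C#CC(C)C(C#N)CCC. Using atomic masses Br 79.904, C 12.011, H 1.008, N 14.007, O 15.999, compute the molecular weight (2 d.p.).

First, the molecular formula is C9H13N (counting implicit H from valence).
  C: 9 × 12.011 = 108.099
  H: 13 × 1.008 = 13.104
  N: 1 × 14.007 = 14.007
Sum: 9×12.011 + 13×1.008 + 1×14.007 = 135.210 → 135.21 g/mol.

135.21 g/mol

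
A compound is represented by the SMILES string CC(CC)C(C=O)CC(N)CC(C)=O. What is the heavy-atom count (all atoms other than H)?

Every atom symbol written in the SMILES (organic subset) is one heavy atom; implicit H are not written.
Heavy atoms by element → C:11, N:1, O:2.
Total: 14.

14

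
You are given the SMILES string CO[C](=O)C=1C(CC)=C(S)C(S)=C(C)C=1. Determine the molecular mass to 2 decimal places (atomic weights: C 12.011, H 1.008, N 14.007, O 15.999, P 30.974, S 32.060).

First, the molecular formula is C11H14O2S2 (counting implicit H from valence).
  C: 11 × 12.011 = 132.121
  H: 14 × 1.008 = 14.112
  O: 2 × 15.999 = 31.998
  S: 2 × 32.060 = 64.120
Sum: 11×12.011 + 14×1.008 + 2×15.999 + 2×32.060 = 242.351 → 242.35 g/mol.

242.35 g/mol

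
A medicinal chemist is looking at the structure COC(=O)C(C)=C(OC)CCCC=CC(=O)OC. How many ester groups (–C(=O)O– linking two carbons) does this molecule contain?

2

The ester motif appears at heavy-atom positions 3, 15 in the SMILES.
Other groups present: 2 alkene, 1 ether.
Ester count: 2.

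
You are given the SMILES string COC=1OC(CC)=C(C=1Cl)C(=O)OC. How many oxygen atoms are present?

Scan the SMILES for O atoms (remember two-letter symbols like Cl and Br are single atoms).
Oxygen count: 4.

4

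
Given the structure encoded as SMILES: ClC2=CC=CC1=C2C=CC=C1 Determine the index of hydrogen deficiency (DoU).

Degree of unsaturation = (number of rings) + (number of π bonds).
Ring closures in the SMILES: 2.
π bonds: 5 double bonds (each 1 DoU) → 5 DoU from unsaturation.
Total DoU = 2 + 5 = 7.

7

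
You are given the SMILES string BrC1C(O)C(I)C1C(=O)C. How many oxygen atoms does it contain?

Scan the SMILES for O atoms (remember two-letter symbols like Cl and Br are single atoms).
Oxygen count: 2.

2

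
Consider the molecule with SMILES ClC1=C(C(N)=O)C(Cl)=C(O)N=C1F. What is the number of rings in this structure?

1

In SMILES, each pair of matching ring-closure digits denotes one ring-closing bond; the number of such bonds equals the number of independent rings.
Ring-closure bonds here: 1.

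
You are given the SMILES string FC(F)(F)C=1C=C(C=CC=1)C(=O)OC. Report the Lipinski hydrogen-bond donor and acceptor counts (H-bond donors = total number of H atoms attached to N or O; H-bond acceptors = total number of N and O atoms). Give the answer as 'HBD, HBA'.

Donors: find every N or O and count the H atoms it carries.
  atom 12 (O): bond orders sum to 2 → 0 H
  atom 13 (O): bond orders sum to 2 → 0 H
Lipinski HBD = 0.
Acceptors: N atoms = 0, O atoms = 2 → HBA = 2.

0, 2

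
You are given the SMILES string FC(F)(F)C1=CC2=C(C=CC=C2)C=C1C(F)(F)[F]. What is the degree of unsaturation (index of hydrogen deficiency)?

7

Molecular formula: C12H6F6.
DoU = (2C + 2 + N − H − X) / 2, where X is the halogen count and O/S are ignored.
    = (2·12 + 2 + 0 − 6 − 6) / 2 = 14 / 2 = 7.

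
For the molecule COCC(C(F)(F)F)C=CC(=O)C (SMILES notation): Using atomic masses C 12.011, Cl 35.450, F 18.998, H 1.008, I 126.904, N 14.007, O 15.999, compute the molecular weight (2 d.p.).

First, the molecular formula is C8H11F3O2 (counting implicit H from valence).
  C: 8 × 12.011 = 96.088
  F: 3 × 18.998 = 56.994
  H: 11 × 1.008 = 11.088
  O: 2 × 15.999 = 31.998
Sum: 8×12.011 + 3×18.998 + 11×1.008 + 2×15.999 = 196.168 → 196.17 g/mol.

196.17 g/mol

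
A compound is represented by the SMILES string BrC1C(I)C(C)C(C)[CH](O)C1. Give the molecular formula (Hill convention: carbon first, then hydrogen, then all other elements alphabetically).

Walk through each heavy atom and fill implicit hydrogens from standard valence (C 4, N 3, O 2, S 2, halogen 1):
  atom 1: Br (halogen, monovalent) → 0 H
  atom 2: C, bond orders sum to 3 (valence 4) → 1 H
  atom 3: C, bond orders sum to 3 (valence 4) → 1 H
  atom 4: I (halogen, monovalent) → 0 H
  atom 5: C, bond orders sum to 3 (valence 4) → 1 H
  atom 6: C, bond orders sum to 1 (valence 4) → 3 H
  atom 7: C, bond orders sum to 3 (valence 4) → 1 H
  atom 8: C, bond orders sum to 1 (valence 4) → 3 H
  atom 9: C with explicit H count 1
  atom 10: O, bond orders sum to 1 (valence 2) → 1 H
  atom 11: C, bond orders sum to 2 (valence 4) → 2 H
Totals → C:8, H:14, Br:1, I:1, O:1.

C8H14BrIO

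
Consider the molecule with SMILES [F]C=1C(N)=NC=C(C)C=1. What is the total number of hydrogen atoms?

7

Walk through each heavy atom and fill implicit hydrogens from standard valence (C 4, N 3, O 2, S 2, halogen 1):
  atom 1: F with explicit H count 0
  atom 2: C, bond orders sum to 4 (valence 4) → 0 H
  atom 3: C, bond orders sum to 4 (valence 4) → 0 H
  atom 4: N, bond orders sum to 1 (valence 3) → 2 H
  atom 5: N, bond orders sum to 3 (valence 3) → 0 H
  atom 6: C, bond orders sum to 3 (valence 4) → 1 H
  atom 7: C, bond orders sum to 4 (valence 4) → 0 H
  atom 8: C, bond orders sum to 1 (valence 4) → 3 H
  atom 9: C, bond orders sum to 3 (valence 4) → 1 H
Total hydrogens: 7.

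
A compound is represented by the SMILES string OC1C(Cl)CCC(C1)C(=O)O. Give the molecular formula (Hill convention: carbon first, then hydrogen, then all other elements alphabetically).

C7H11ClO3

Walk through each heavy atom and fill implicit hydrogens from standard valence (C 4, N 3, O 2, S 2, halogen 1):
  atom 1: O, bond orders sum to 1 (valence 2) → 1 H
  atom 2: C, bond orders sum to 3 (valence 4) → 1 H
  atom 3: C, bond orders sum to 3 (valence 4) → 1 H
  atom 4: Cl (halogen, monovalent) → 0 H
  atom 5: C, bond orders sum to 2 (valence 4) → 2 H
  atom 6: C, bond orders sum to 2 (valence 4) → 2 H
  atom 7: C, bond orders sum to 3 (valence 4) → 1 H
  atom 8: C, bond orders sum to 2 (valence 4) → 2 H
  atom 9: C, bond orders sum to 4 (valence 4) → 0 H
  atom 10: O, bond orders sum to 2 (valence 2) → 0 H
  atom 11: O, bond orders sum to 1 (valence 2) → 1 H
Totals → C:7, H:11, Cl:1, O:3.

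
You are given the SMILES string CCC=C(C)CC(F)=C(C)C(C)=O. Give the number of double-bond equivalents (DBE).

Degree of unsaturation = (number of rings) + (number of π bonds).
Ring closures in the SMILES: 0.
π bonds: 3 double bonds (each 1 DoU) → 3 DoU from unsaturation.
Total DoU = 0 + 3 = 3.

3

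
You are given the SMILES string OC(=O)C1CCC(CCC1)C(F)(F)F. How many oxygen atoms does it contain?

2

Scan the SMILES for O atoms (remember two-letter symbols like Cl and Br are single atoms).
Oxygen count: 2.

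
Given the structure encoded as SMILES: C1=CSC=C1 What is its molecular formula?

C4H4S

Walk through each heavy atom and fill implicit hydrogens from standard valence (C 4, N 3, O 2, S 2, halogen 1):
  atom 1: C, bond orders sum to 3 (valence 4) → 1 H
  atom 2: C, bond orders sum to 3 (valence 4) → 1 H
  atom 3: S, bond orders sum to 2 (valence 2) → 0 H
  atom 4: C, bond orders sum to 3 (valence 4) → 1 H
  atom 5: C, bond orders sum to 3 (valence 4) → 1 H
Totals → C:4, H:4, S:1.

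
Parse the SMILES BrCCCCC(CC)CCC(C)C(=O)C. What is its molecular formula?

Walk through each heavy atom and fill implicit hydrogens from standard valence (C 4, N 3, O 2, S 2, halogen 1):
  atom 1: Br (halogen, monovalent) → 0 H
  atom 2: C, bond orders sum to 2 (valence 4) → 2 H
  atom 3: C, bond orders sum to 2 (valence 4) → 2 H
  atom 4: C, bond orders sum to 2 (valence 4) → 2 H
  atom 5: C, bond orders sum to 2 (valence 4) → 2 H
  atom 6: C, bond orders sum to 3 (valence 4) → 1 H
  atom 7: C, bond orders sum to 2 (valence 4) → 2 H
  atom 8: C, bond orders sum to 1 (valence 4) → 3 H
  atom 9: C, bond orders sum to 2 (valence 4) → 2 H
  atom 10: C, bond orders sum to 2 (valence 4) → 2 H
  atom 11: C, bond orders sum to 3 (valence 4) → 1 H
  atom 12: C, bond orders sum to 1 (valence 4) → 3 H
  atom 13: C, bond orders sum to 4 (valence 4) → 0 H
  atom 14: O, bond orders sum to 2 (valence 2) → 0 H
  atom 15: C, bond orders sum to 1 (valence 4) → 3 H
Totals → C:13, H:25, Br:1, O:1.
In Hill order: C13H25BrO.

C13H25BrO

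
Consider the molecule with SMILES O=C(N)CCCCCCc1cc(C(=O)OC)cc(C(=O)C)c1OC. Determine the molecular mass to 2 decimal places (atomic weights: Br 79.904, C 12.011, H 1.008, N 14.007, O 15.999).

First, the molecular formula is C18H25NO5 (counting implicit H from valence).
  C: 18 × 12.011 = 216.198
  H: 25 × 1.008 = 25.200
  N: 1 × 14.007 = 14.007
  O: 5 × 15.999 = 79.995
Sum: 18×12.011 + 25×1.008 + 1×14.007 + 5×15.999 = 335.400 → 335.40 g/mol.

335.40 g/mol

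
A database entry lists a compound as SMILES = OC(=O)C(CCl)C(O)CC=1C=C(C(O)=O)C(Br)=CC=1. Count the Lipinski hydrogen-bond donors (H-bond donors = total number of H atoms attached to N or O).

3

Donors: find every N or O and count the H atoms it carries.
  atom 1 (O): bond orders sum to 1 → 1 H
  atom 3 (O): bond orders sum to 2 → 0 H
  atom 8 (O): bond orders sum to 1 → 1 H
  atom 14 (O): bond orders sum to 1 → 1 H
  atom 15 (O): bond orders sum to 2 → 0 H
Lipinski HBD = 3.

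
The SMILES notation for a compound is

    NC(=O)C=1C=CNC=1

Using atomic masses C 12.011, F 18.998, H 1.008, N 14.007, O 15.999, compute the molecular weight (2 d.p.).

First, the molecular formula is C5H6N2O (counting implicit H from valence).
  C: 5 × 12.011 = 60.055
  H: 6 × 1.008 = 6.048
  N: 2 × 14.007 = 28.014
  O: 1 × 15.999 = 15.999
Sum: 5×12.011 + 6×1.008 + 2×14.007 + 1×15.999 = 110.116 → 110.12 g/mol.

110.12 g/mol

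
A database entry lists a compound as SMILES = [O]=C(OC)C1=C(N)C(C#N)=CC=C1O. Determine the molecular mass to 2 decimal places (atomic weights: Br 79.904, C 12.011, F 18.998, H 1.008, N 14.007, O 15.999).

First, the molecular formula is C9H8N2O3 (counting implicit H from valence).
  C: 9 × 12.011 = 108.099
  H: 8 × 1.008 = 8.064
  N: 2 × 14.007 = 28.014
  O: 3 × 15.999 = 47.997
Sum: 9×12.011 + 8×1.008 + 2×14.007 + 3×15.999 = 192.174 → 192.17 g/mol.

192.17 g/mol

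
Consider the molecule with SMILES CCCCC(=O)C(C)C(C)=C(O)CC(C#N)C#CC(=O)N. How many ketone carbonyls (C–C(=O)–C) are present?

1

The ketone motif appears at heavy-atom position 5 in the SMILES.
Other groups present: 1 alkene, 1 alkyne, 1 amide, 1 hydroxyl, 1 nitrile.
Ketone count: 1.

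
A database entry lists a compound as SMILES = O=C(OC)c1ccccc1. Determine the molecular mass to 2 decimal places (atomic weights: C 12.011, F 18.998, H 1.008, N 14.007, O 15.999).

136.15 g/mol

First, the molecular formula is C8H8O2 (counting implicit H from valence).
  C: 8 × 12.011 = 96.088
  H: 8 × 1.008 = 8.064
  O: 2 × 15.999 = 31.998
Sum: 8×12.011 + 8×1.008 + 2×15.999 = 136.150 → 136.15 g/mol.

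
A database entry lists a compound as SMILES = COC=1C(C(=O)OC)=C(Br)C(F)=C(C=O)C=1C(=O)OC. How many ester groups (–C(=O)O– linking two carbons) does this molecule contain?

The ester motif appears at heavy-atom positions 5, 17 in the SMILES.
Other groups present: 1 aldehyde, 1 ether.
Ester count: 2.

2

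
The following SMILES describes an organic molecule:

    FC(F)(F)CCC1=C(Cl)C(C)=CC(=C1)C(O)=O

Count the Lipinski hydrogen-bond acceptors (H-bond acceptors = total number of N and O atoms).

2

N atoms: 0; O atoms: 2.
Lipinski HBA = 0 + 2 = 2.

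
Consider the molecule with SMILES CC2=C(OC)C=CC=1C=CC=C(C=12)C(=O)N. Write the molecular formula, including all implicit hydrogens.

Walk through each heavy atom and fill implicit hydrogens from standard valence (C 4, N 3, O 2, S 2, halogen 1):
  atom 1: C, bond orders sum to 1 (valence 4) → 3 H
  atom 2: C, bond orders sum to 4 (valence 4) → 0 H
  atom 3: C, bond orders sum to 4 (valence 4) → 0 H
  atom 4: O, bond orders sum to 2 (valence 2) → 0 H
  atom 5: C, bond orders sum to 1 (valence 4) → 3 H
  atom 6: C, bond orders sum to 3 (valence 4) → 1 H
  atom 7: C, bond orders sum to 3 (valence 4) → 1 H
  atom 8: C, bond orders sum to 4 (valence 4) → 0 H
  atom 9: C, bond orders sum to 3 (valence 4) → 1 H
  atom 10: C, bond orders sum to 3 (valence 4) → 1 H
  atom 11: C, bond orders sum to 3 (valence 4) → 1 H
  atom 12: C, bond orders sum to 4 (valence 4) → 0 H
  atom 13: C, bond orders sum to 4 (valence 4) → 0 H
  atom 14: C, bond orders sum to 4 (valence 4) → 0 H
  atom 15: O, bond orders sum to 2 (valence 2) → 0 H
  atom 16: N, bond orders sum to 1 (valence 3) → 2 H
Totals → C:13, H:13, N:1, O:2.

C13H13NO2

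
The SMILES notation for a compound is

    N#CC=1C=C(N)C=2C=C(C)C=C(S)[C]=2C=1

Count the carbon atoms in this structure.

12

Count every carbon token in the SMILES (each C, including those in ring-closure positions and inside branches).
Carbon count: 12.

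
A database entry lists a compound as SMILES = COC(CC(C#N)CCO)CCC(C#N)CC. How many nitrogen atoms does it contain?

Scan the SMILES for N atoms (remember two-letter symbols like Cl and Br are single atoms).
Nitrogen count: 2.

2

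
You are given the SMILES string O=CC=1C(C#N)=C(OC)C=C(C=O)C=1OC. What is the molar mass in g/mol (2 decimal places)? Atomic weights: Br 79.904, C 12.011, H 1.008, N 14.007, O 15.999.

First, the molecular formula is C11H9NO4 (counting implicit H from valence).
  C: 11 × 12.011 = 132.121
  H: 9 × 1.008 = 9.072
  N: 1 × 14.007 = 14.007
  O: 4 × 15.999 = 63.996
Sum: 11×12.011 + 9×1.008 + 1×14.007 + 4×15.999 = 219.196 → 219.20 g/mol.

219.20 g/mol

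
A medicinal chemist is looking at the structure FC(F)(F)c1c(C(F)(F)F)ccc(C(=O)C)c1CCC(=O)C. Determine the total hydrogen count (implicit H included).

12

Walk through each heavy atom and fill implicit hydrogens from standard valence (C 4, N 3, O 2, S 2, halogen 1); for lowercase aromatic atoms, an aromatic c carries 1 H when it has two neighbours and 0 H with three, and aromatic n carries 0 H:
  atom 1: F (halogen, monovalent) → 0 H
  atom 2: C, bond orders sum to 4 (valence 4) → 0 H
  atom 3: F (halogen, monovalent) → 0 H
  atom 4: F (halogen, monovalent) → 0 H
  atom 5: aromatic c, 3 neighbours → 0 H
  atom 6: aromatic c, 3 neighbours → 0 H
  atom 7: C, bond orders sum to 4 (valence 4) → 0 H
  atom 8: F (halogen, monovalent) → 0 H
  atom 9: F (halogen, monovalent) → 0 H
  atom 10: F (halogen, monovalent) → 0 H
  atom 11: aromatic c, 2 neighbours → 1 H
  atom 12: aromatic c, 2 neighbours → 1 H
  atom 13: aromatic c, 3 neighbours → 0 H
  atom 14: C, bond orders sum to 4 (valence 4) → 0 H
  atom 15: O, bond orders sum to 2 (valence 2) → 0 H
  atom 16: C, bond orders sum to 1 (valence 4) → 3 H
  atom 17: aromatic c, 3 neighbours → 0 H
  atom 18: C, bond orders sum to 2 (valence 4) → 2 H
  atom 19: C, bond orders sum to 2 (valence 4) → 2 H
  atom 20: C, bond orders sum to 4 (valence 4) → 0 H
  atom 21: O, bond orders sum to 2 (valence 2) → 0 H
  atom 22: C, bond orders sum to 1 (valence 4) → 3 H
Total hydrogens: 12.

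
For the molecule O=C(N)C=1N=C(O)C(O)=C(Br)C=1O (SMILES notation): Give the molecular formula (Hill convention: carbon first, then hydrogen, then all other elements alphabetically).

Walk through each heavy atom and fill implicit hydrogens from standard valence (C 4, N 3, O 2, S 2, halogen 1):
  atom 1: O, bond orders sum to 2 (valence 2) → 0 H
  atom 2: C, bond orders sum to 4 (valence 4) → 0 H
  atom 3: N, bond orders sum to 1 (valence 3) → 2 H
  atom 4: C, bond orders sum to 4 (valence 4) → 0 H
  atom 5: N, bond orders sum to 3 (valence 3) → 0 H
  atom 6: C, bond orders sum to 4 (valence 4) → 0 H
  atom 7: O, bond orders sum to 1 (valence 2) → 1 H
  atom 8: C, bond orders sum to 4 (valence 4) → 0 H
  atom 9: O, bond orders sum to 1 (valence 2) → 1 H
  atom 10: C, bond orders sum to 4 (valence 4) → 0 H
  atom 11: Br (halogen, monovalent) → 0 H
  atom 12: C, bond orders sum to 4 (valence 4) → 0 H
  atom 13: O, bond orders sum to 1 (valence 2) → 1 H
Totals → C:6, H:5, Br:1, N:2, O:4.
In Hill order: C6H5BrN2O4.

C6H5BrN2O4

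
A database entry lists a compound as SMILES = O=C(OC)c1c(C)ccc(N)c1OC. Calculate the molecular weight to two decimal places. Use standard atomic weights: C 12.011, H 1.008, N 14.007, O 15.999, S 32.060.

First, the molecular formula is C10H13NO3 (counting implicit H from valence).
  C: 10 × 12.011 = 120.110
  H: 13 × 1.008 = 13.104
  N: 1 × 14.007 = 14.007
  O: 3 × 15.999 = 47.997
Sum: 10×12.011 + 13×1.008 + 1×14.007 + 3×15.999 = 195.218 → 195.22 g/mol.

195.22 g/mol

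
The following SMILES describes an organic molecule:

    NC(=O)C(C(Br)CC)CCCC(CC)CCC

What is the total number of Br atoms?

Scan the SMILES for Br atoms (remember two-letter symbols like Cl and Br are single atoms).
Bromine count: 1.

1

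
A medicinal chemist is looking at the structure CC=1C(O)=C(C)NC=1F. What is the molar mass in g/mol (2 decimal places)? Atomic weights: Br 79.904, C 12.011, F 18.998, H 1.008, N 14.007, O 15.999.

129.13 g/mol

First, the molecular formula is C6H8FNO (counting implicit H from valence).
  C: 6 × 12.011 = 72.066
  F: 1 × 18.998 = 18.998
  H: 8 × 1.008 = 8.064
  N: 1 × 14.007 = 14.007
  O: 1 × 15.999 = 15.999
Sum: 6×12.011 + 1×18.998 + 8×1.008 + 1×14.007 + 1×15.999 = 129.134 → 129.13 g/mol.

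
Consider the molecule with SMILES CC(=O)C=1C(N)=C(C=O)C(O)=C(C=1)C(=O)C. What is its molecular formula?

C11H11NO4

Walk through each heavy atom and fill implicit hydrogens from standard valence (C 4, N 3, O 2, S 2, halogen 1):
  atom 1: C, bond orders sum to 1 (valence 4) → 3 H
  atom 2: C, bond orders sum to 4 (valence 4) → 0 H
  atom 3: O, bond orders sum to 2 (valence 2) → 0 H
  atom 4: C, bond orders sum to 4 (valence 4) → 0 H
  atom 5: C, bond orders sum to 4 (valence 4) → 0 H
  atom 6: N, bond orders sum to 1 (valence 3) → 2 H
  atom 7: C, bond orders sum to 4 (valence 4) → 0 H
  atom 8: C, bond orders sum to 3 (valence 4) → 1 H
  atom 9: O, bond orders sum to 2 (valence 2) → 0 H
  atom 10: C, bond orders sum to 4 (valence 4) → 0 H
  atom 11: O, bond orders sum to 1 (valence 2) → 1 H
  atom 12: C, bond orders sum to 4 (valence 4) → 0 H
  atom 13: C, bond orders sum to 3 (valence 4) → 1 H
  atom 14: C, bond orders sum to 4 (valence 4) → 0 H
  atom 15: O, bond orders sum to 2 (valence 2) → 0 H
  atom 16: C, bond orders sum to 1 (valence 4) → 3 H
Totals → C:11, H:11, N:1, O:4.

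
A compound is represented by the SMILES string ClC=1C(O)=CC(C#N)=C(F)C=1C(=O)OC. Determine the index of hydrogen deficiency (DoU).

Degree of unsaturation = (number of rings) + (number of π bonds).
Ring closures in the SMILES: 1.
π bonds: 4 double bonds (each 1 DoU), 1 triple bond (each 2 DoU) → 6 DoU from unsaturation.
Total DoU = 1 + 6 = 7.

7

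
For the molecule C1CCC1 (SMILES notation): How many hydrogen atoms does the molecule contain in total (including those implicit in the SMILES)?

8

Walk through each heavy atom and fill implicit hydrogens from standard valence (C 4, N 3, O 2, S 2, halogen 1):
  atom 1: C, bond orders sum to 2 (valence 4) → 2 H
  atom 2: C, bond orders sum to 2 (valence 4) → 2 H
  atom 3: C, bond orders sum to 2 (valence 4) → 2 H
  atom 4: C, bond orders sum to 2 (valence 4) → 2 H
Total hydrogens: 8.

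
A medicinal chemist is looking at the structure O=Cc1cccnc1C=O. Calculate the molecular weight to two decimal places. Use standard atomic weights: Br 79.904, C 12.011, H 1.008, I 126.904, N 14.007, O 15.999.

135.12 g/mol

First, the molecular formula is C7H5NO2 (counting implicit H from valence).
  C: 7 × 12.011 = 84.077
  H: 5 × 1.008 = 5.040
  N: 1 × 14.007 = 14.007
  O: 2 × 15.999 = 31.998
Sum: 7×12.011 + 5×1.008 + 1×14.007 + 2×15.999 = 135.122 → 135.12 g/mol.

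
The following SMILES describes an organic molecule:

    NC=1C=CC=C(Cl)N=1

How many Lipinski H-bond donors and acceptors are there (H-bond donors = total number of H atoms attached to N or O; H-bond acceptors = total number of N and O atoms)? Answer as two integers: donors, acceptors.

2, 2

Donors: find every N or O and count the H atoms it carries.
  atom 1 (N): bond orders sum to 1 → 2 H
  atom 8 (N): bond orders sum to 3 → 0 H
Lipinski HBD = 2.
Acceptors: N atoms = 2, O atoms = 0 → HBA = 2.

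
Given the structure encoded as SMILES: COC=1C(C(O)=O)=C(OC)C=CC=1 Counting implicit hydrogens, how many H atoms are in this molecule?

10

Walk through each heavy atom and fill implicit hydrogens from standard valence (C 4, N 3, O 2, S 2, halogen 1):
  atom 1: C, bond orders sum to 1 (valence 4) → 3 H
  atom 2: O, bond orders sum to 2 (valence 2) → 0 H
  atom 3: C, bond orders sum to 4 (valence 4) → 0 H
  atom 4: C, bond orders sum to 4 (valence 4) → 0 H
  atom 5: C, bond orders sum to 4 (valence 4) → 0 H
  atom 6: O, bond orders sum to 1 (valence 2) → 1 H
  atom 7: O, bond orders sum to 2 (valence 2) → 0 H
  atom 8: C, bond orders sum to 4 (valence 4) → 0 H
  atom 9: O, bond orders sum to 2 (valence 2) → 0 H
  atom 10: C, bond orders sum to 1 (valence 4) → 3 H
  atom 11: C, bond orders sum to 3 (valence 4) → 1 H
  atom 12: C, bond orders sum to 3 (valence 4) → 1 H
  atom 13: C, bond orders sum to 3 (valence 4) → 1 H
Total hydrogens: 10.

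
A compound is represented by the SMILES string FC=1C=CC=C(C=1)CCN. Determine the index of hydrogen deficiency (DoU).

Degree of unsaturation = (number of rings) + (number of π bonds).
Ring closures in the SMILES: 1.
π bonds: 3 double bonds (each 1 DoU) → 3 DoU from unsaturation.
Total DoU = 1 + 3 = 4.

4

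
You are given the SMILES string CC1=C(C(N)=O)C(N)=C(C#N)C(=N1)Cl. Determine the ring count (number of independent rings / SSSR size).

1

In SMILES, each pair of matching ring-closure digits denotes one ring-closing bond; the number of such bonds equals the number of independent rings.
Ring-closure bonds here: 1.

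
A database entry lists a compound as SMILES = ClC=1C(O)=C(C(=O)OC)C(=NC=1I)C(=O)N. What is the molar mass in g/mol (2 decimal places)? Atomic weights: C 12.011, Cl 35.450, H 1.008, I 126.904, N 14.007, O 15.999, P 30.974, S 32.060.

356.50 g/mol

First, the molecular formula is C8H6ClIN2O4 (counting implicit H from valence).
  C: 8 × 12.011 = 96.088
  Cl: 1 × 35.450 = 35.450
  H: 6 × 1.008 = 6.048
  I: 1 × 126.904 = 126.904
  N: 2 × 14.007 = 28.014
  O: 4 × 15.999 = 63.996
Sum: 8×12.011 + 1×35.450 + 6×1.008 + 1×126.904 + 2×14.007 + 4×15.999 = 356.500 → 356.50 g/mol.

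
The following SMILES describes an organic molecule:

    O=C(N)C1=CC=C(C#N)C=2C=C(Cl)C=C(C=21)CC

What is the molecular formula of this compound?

C14H11ClN2O

Walk through each heavy atom and fill implicit hydrogens from standard valence (C 4, N 3, O 2, S 2, halogen 1):
  atom 1: O, bond orders sum to 2 (valence 2) → 0 H
  atom 2: C, bond orders sum to 4 (valence 4) → 0 H
  atom 3: N, bond orders sum to 1 (valence 3) → 2 H
  atom 4: C, bond orders sum to 4 (valence 4) → 0 H
  atom 5: C, bond orders sum to 3 (valence 4) → 1 H
  atom 6: C, bond orders sum to 3 (valence 4) → 1 H
  atom 7: C, bond orders sum to 4 (valence 4) → 0 H
  atom 8: C, bond orders sum to 4 (valence 4) → 0 H
  atom 9: N, bond orders sum to 3 (valence 3) → 0 H
  atom 10: C, bond orders sum to 4 (valence 4) → 0 H
  atom 11: C, bond orders sum to 3 (valence 4) → 1 H
  atom 12: C, bond orders sum to 4 (valence 4) → 0 H
  atom 13: Cl (halogen, monovalent) → 0 H
  atom 14: C, bond orders sum to 3 (valence 4) → 1 H
  atom 15: C, bond orders sum to 4 (valence 4) → 0 H
  atom 16: C, bond orders sum to 4 (valence 4) → 0 H
  atom 17: C, bond orders sum to 2 (valence 4) → 2 H
  atom 18: C, bond orders sum to 1 (valence 4) → 3 H
Totals → C:14, H:11, Cl:1, N:2, O:1.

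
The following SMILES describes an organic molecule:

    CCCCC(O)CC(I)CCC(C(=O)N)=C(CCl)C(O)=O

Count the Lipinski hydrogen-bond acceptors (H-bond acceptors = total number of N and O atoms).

5

N atoms: 1; O atoms: 4.
Lipinski HBA = 1 + 4 = 5.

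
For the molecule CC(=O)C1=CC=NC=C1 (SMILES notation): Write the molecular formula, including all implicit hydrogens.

C7H7NO

Walk through each heavy atom and fill implicit hydrogens from standard valence (C 4, N 3, O 2, S 2, halogen 1):
  atom 1: C, bond orders sum to 1 (valence 4) → 3 H
  atom 2: C, bond orders sum to 4 (valence 4) → 0 H
  atom 3: O, bond orders sum to 2 (valence 2) → 0 H
  atom 4: C, bond orders sum to 4 (valence 4) → 0 H
  atom 5: C, bond orders sum to 3 (valence 4) → 1 H
  atom 6: C, bond orders sum to 3 (valence 4) → 1 H
  atom 7: N, bond orders sum to 3 (valence 3) → 0 H
  atom 8: C, bond orders sum to 3 (valence 4) → 1 H
  atom 9: C, bond orders sum to 3 (valence 4) → 1 H
Totals → C:7, H:7, N:1, O:1.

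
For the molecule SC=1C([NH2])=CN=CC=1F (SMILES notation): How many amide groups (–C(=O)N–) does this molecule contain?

0

Scan the SMILES for the amide motif — none present.
Groups that are present: 1 primary amine, 1 thiol.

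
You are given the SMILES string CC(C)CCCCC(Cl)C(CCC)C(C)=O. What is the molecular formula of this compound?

Walk through each heavy atom and fill implicit hydrogens from standard valence (C 4, N 3, O 2, S 2, halogen 1):
  atom 1: C, bond orders sum to 1 (valence 4) → 3 H
  atom 2: C, bond orders sum to 3 (valence 4) → 1 H
  atom 3: C, bond orders sum to 1 (valence 4) → 3 H
  atom 4: C, bond orders sum to 2 (valence 4) → 2 H
  atom 5: C, bond orders sum to 2 (valence 4) → 2 H
  atom 6: C, bond orders sum to 2 (valence 4) → 2 H
  atom 7: C, bond orders sum to 2 (valence 4) → 2 H
  atom 8: C, bond orders sum to 3 (valence 4) → 1 H
  atom 9: Cl (halogen, monovalent) → 0 H
  atom 10: C, bond orders sum to 3 (valence 4) → 1 H
  atom 11: C, bond orders sum to 2 (valence 4) → 2 H
  atom 12: C, bond orders sum to 2 (valence 4) → 2 H
  atom 13: C, bond orders sum to 1 (valence 4) → 3 H
  atom 14: C, bond orders sum to 4 (valence 4) → 0 H
  atom 15: C, bond orders sum to 1 (valence 4) → 3 H
  atom 16: O, bond orders sum to 2 (valence 2) → 0 H
Totals → C:14, H:27, Cl:1, O:1.
In Hill order: C14H27ClO.

C14H27ClO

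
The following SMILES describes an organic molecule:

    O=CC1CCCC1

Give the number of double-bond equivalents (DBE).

Degree of unsaturation = (number of rings) + (number of π bonds).
Ring closures in the SMILES: 1.
π bonds: 1 double bond (each 1 DoU) → 1 DoU from unsaturation.
Total DoU = 1 + 1 = 2.

2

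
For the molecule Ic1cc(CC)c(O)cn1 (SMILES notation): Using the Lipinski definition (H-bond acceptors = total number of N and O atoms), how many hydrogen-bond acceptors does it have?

N atoms: 1; O atoms: 1.
Lipinski HBA = 1 + 1 = 2.

2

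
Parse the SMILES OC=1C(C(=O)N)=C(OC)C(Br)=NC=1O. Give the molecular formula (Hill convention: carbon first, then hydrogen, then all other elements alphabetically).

Walk through each heavy atom and fill implicit hydrogens from standard valence (C 4, N 3, O 2, S 2, halogen 1):
  atom 1: O, bond orders sum to 1 (valence 2) → 1 H
  atom 2: C, bond orders sum to 4 (valence 4) → 0 H
  atom 3: C, bond orders sum to 4 (valence 4) → 0 H
  atom 4: C, bond orders sum to 4 (valence 4) → 0 H
  atom 5: O, bond orders sum to 2 (valence 2) → 0 H
  atom 6: N, bond orders sum to 1 (valence 3) → 2 H
  atom 7: C, bond orders sum to 4 (valence 4) → 0 H
  atom 8: O, bond orders sum to 2 (valence 2) → 0 H
  atom 9: C, bond orders sum to 1 (valence 4) → 3 H
  atom 10: C, bond orders sum to 4 (valence 4) → 0 H
  atom 11: Br (halogen, monovalent) → 0 H
  atom 12: N, bond orders sum to 3 (valence 3) → 0 H
  atom 13: C, bond orders sum to 4 (valence 4) → 0 H
  atom 14: O, bond orders sum to 1 (valence 2) → 1 H
Totals → C:7, H:7, Br:1, N:2, O:4.
In Hill order: C7H7BrN2O4.

C7H7BrN2O4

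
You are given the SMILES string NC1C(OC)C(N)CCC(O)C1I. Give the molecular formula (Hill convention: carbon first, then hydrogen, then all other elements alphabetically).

C8H17IN2O2

Walk through each heavy atom and fill implicit hydrogens from standard valence (C 4, N 3, O 2, S 2, halogen 1):
  atom 1: N, bond orders sum to 1 (valence 3) → 2 H
  atom 2: C, bond orders sum to 3 (valence 4) → 1 H
  atom 3: C, bond orders sum to 3 (valence 4) → 1 H
  atom 4: O, bond orders sum to 2 (valence 2) → 0 H
  atom 5: C, bond orders sum to 1 (valence 4) → 3 H
  atom 6: C, bond orders sum to 3 (valence 4) → 1 H
  atom 7: N, bond orders sum to 1 (valence 3) → 2 H
  atom 8: C, bond orders sum to 2 (valence 4) → 2 H
  atom 9: C, bond orders sum to 2 (valence 4) → 2 H
  atom 10: C, bond orders sum to 3 (valence 4) → 1 H
  atom 11: O, bond orders sum to 1 (valence 2) → 1 H
  atom 12: C, bond orders sum to 3 (valence 4) → 1 H
  atom 13: I (halogen, monovalent) → 0 H
Totals → C:8, H:17, I:1, N:2, O:2.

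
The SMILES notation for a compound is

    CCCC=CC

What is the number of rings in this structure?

0

In SMILES, each pair of matching ring-closure digits denotes one ring-closing bond; the number of such bonds equals the number of independent rings.
Ring-closure bonds here: 0.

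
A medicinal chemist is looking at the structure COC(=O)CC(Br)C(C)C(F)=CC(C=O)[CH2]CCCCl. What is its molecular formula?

Walk through each heavy atom and fill implicit hydrogens from standard valence (C 4, N 3, O 2, S 2, halogen 1):
  atom 1: C, bond orders sum to 1 (valence 4) → 3 H
  atom 2: O, bond orders sum to 2 (valence 2) → 0 H
  atom 3: C, bond orders sum to 4 (valence 4) → 0 H
  atom 4: O, bond orders sum to 2 (valence 2) → 0 H
  atom 5: C, bond orders sum to 2 (valence 4) → 2 H
  atom 6: C, bond orders sum to 3 (valence 4) → 1 H
  atom 7: Br (halogen, monovalent) → 0 H
  atom 8: C, bond orders sum to 3 (valence 4) → 1 H
  atom 9: C, bond orders sum to 1 (valence 4) → 3 H
  atom 10: C, bond orders sum to 4 (valence 4) → 0 H
  atom 11: F (halogen, monovalent) → 0 H
  atom 12: C, bond orders sum to 3 (valence 4) → 1 H
  atom 13: C, bond orders sum to 3 (valence 4) → 1 H
  atom 14: C, bond orders sum to 3 (valence 4) → 1 H
  atom 15: O, bond orders sum to 2 (valence 2) → 0 H
  atom 16: C with explicit H count 2
  atom 17: C, bond orders sum to 2 (valence 4) → 2 H
  atom 18: C, bond orders sum to 2 (valence 4) → 2 H
  atom 19: C, bond orders sum to 2 (valence 4) → 2 H
  atom 20: Cl (halogen, monovalent) → 0 H
Totals → C:14, H:21, Br:1, Cl:1, F:1, O:3.
In Hill order: C14H21BrClFO3.

C14H21BrClFO3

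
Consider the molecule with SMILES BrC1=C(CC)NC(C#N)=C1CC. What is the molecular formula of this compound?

Walk through each heavy atom and fill implicit hydrogens from standard valence (C 4, N 3, O 2, S 2, halogen 1):
  atom 1: Br (halogen, monovalent) → 0 H
  atom 2: C, bond orders sum to 4 (valence 4) → 0 H
  atom 3: C, bond orders sum to 4 (valence 4) → 0 H
  atom 4: C, bond orders sum to 2 (valence 4) → 2 H
  atom 5: C, bond orders sum to 1 (valence 4) → 3 H
  atom 6: N, bond orders sum to 2 (valence 3) → 1 H
  atom 7: C, bond orders sum to 4 (valence 4) → 0 H
  atom 8: C, bond orders sum to 4 (valence 4) → 0 H
  atom 9: N, bond orders sum to 3 (valence 3) → 0 H
  atom 10: C, bond orders sum to 4 (valence 4) → 0 H
  atom 11: C, bond orders sum to 2 (valence 4) → 2 H
  atom 12: C, bond orders sum to 1 (valence 4) → 3 H
Totals → C:9, H:11, Br:1, N:2.
In Hill order: C9H11BrN2.

C9H11BrN2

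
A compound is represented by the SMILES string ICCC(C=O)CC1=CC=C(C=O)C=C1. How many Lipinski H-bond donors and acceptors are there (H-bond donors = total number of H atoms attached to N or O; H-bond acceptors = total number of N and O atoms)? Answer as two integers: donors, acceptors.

0, 2

Donors: find every N or O and count the H atoms it carries.
  atom 6 (O): bond orders sum to 2 → 0 H
  atom 13 (O): bond orders sum to 2 → 0 H
Lipinski HBD = 0.
Acceptors: N atoms = 0, O atoms = 2 → HBA = 2.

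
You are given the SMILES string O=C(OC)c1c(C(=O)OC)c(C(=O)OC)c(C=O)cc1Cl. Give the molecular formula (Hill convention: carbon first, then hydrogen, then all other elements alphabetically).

C13H11ClO7

Walk through each heavy atom and fill implicit hydrogens from standard valence (C 4, N 3, O 2, S 2, halogen 1); for lowercase aromatic atoms, an aromatic c carries 1 H when it has two neighbours and 0 H with three, and aromatic n carries 0 H:
  atom 1: O, bond orders sum to 2 (valence 2) → 0 H
  atom 2: C, bond orders sum to 4 (valence 4) → 0 H
  atom 3: O, bond orders sum to 2 (valence 2) → 0 H
  atom 4: C, bond orders sum to 1 (valence 4) → 3 H
  atom 5: aromatic c, 3 neighbours → 0 H
  atom 6: aromatic c, 3 neighbours → 0 H
  atom 7: C, bond orders sum to 4 (valence 4) → 0 H
  atom 8: O, bond orders sum to 2 (valence 2) → 0 H
  atom 9: O, bond orders sum to 2 (valence 2) → 0 H
  atom 10: C, bond orders sum to 1 (valence 4) → 3 H
  atom 11: aromatic c, 3 neighbours → 0 H
  atom 12: C, bond orders sum to 4 (valence 4) → 0 H
  atom 13: O, bond orders sum to 2 (valence 2) → 0 H
  atom 14: O, bond orders sum to 2 (valence 2) → 0 H
  atom 15: C, bond orders sum to 1 (valence 4) → 3 H
  atom 16: aromatic c, 3 neighbours → 0 H
  atom 17: C, bond orders sum to 3 (valence 4) → 1 H
  atom 18: O, bond orders sum to 2 (valence 2) → 0 H
  atom 19: aromatic c, 2 neighbours → 1 H
  atom 20: aromatic c, 3 neighbours → 0 H
  atom 21: Cl (halogen, monovalent) → 0 H
Totals → C:13, H:11, Cl:1, O:7.
In Hill order: C13H11ClO7.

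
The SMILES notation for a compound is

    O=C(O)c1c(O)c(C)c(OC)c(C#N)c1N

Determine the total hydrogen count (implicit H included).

10

Walk through each heavy atom and fill implicit hydrogens from standard valence (C 4, N 3, O 2, S 2, halogen 1); for lowercase aromatic atoms, an aromatic c carries 1 H when it has two neighbours and 0 H with three, and aromatic n carries 0 H:
  atom 1: O, bond orders sum to 2 (valence 2) → 0 H
  atom 2: C, bond orders sum to 4 (valence 4) → 0 H
  atom 3: O, bond orders sum to 1 (valence 2) → 1 H
  atom 4: aromatic c, 3 neighbours → 0 H
  atom 5: aromatic c, 3 neighbours → 0 H
  atom 6: O, bond orders sum to 1 (valence 2) → 1 H
  atom 7: aromatic c, 3 neighbours → 0 H
  atom 8: C, bond orders sum to 1 (valence 4) → 3 H
  atom 9: aromatic c, 3 neighbours → 0 H
  atom 10: O, bond orders sum to 2 (valence 2) → 0 H
  atom 11: C, bond orders sum to 1 (valence 4) → 3 H
  atom 12: aromatic c, 3 neighbours → 0 H
  atom 13: C, bond orders sum to 4 (valence 4) → 0 H
  atom 14: N, bond orders sum to 3 (valence 3) → 0 H
  atom 15: aromatic c, 3 neighbours → 0 H
  atom 16: N, bond orders sum to 1 (valence 3) → 2 H
Total hydrogens: 10.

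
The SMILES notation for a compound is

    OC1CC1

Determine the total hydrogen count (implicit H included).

6

Walk through each heavy atom and fill implicit hydrogens from standard valence (C 4, N 3, O 2, S 2, halogen 1):
  atom 1: O, bond orders sum to 1 (valence 2) → 1 H
  atom 2: C, bond orders sum to 3 (valence 4) → 1 H
  atom 3: C, bond orders sum to 2 (valence 4) → 2 H
  atom 4: C, bond orders sum to 2 (valence 4) → 2 H
Total hydrogens: 6.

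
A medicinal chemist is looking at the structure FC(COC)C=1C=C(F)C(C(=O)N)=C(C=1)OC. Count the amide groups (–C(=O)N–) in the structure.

The amide motif appears at heavy-atom position 11 in the SMILES.
Other groups present: 2 ether.
Amide count: 1.

1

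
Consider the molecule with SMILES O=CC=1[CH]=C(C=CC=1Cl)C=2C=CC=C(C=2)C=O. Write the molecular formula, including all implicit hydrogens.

C14H9ClO2

Walk through each heavy atom and fill implicit hydrogens from standard valence (C 4, N 3, O 2, S 2, halogen 1):
  atom 1: O, bond orders sum to 2 (valence 2) → 0 H
  atom 2: C, bond orders sum to 3 (valence 4) → 1 H
  atom 3: C, bond orders sum to 4 (valence 4) → 0 H
  atom 4: C with explicit H count 1
  atom 5: C, bond orders sum to 4 (valence 4) → 0 H
  atom 6: C, bond orders sum to 3 (valence 4) → 1 H
  atom 7: C, bond orders sum to 3 (valence 4) → 1 H
  atom 8: C, bond orders sum to 4 (valence 4) → 0 H
  atom 9: Cl (halogen, monovalent) → 0 H
  atom 10: C, bond orders sum to 4 (valence 4) → 0 H
  atom 11: C, bond orders sum to 3 (valence 4) → 1 H
  atom 12: C, bond orders sum to 3 (valence 4) → 1 H
  atom 13: C, bond orders sum to 3 (valence 4) → 1 H
  atom 14: C, bond orders sum to 4 (valence 4) → 0 H
  atom 15: C, bond orders sum to 3 (valence 4) → 1 H
  atom 16: C, bond orders sum to 3 (valence 4) → 1 H
  atom 17: O, bond orders sum to 2 (valence 2) → 0 H
Totals → C:14, H:9, Cl:1, O:2.
In Hill order: C14H9ClO2.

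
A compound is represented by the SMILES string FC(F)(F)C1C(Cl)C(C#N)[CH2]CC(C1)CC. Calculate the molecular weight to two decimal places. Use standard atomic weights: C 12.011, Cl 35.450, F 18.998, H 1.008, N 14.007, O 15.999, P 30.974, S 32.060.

253.69 g/mol

First, the molecular formula is C11H15ClF3N (counting implicit H from valence).
  C: 11 × 12.011 = 132.121
  Cl: 1 × 35.450 = 35.450
  F: 3 × 18.998 = 56.994
  H: 15 × 1.008 = 15.120
  N: 1 × 14.007 = 14.007
Sum: 11×12.011 + 1×35.450 + 3×18.998 + 15×1.008 + 1×14.007 = 253.692 → 253.69 g/mol.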